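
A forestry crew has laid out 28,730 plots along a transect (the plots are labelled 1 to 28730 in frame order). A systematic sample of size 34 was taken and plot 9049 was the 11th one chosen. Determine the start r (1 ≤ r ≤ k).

599

k = 28730/34 = 845
r = 9049 − (11−1)×845 = 9049 − 8450 = 599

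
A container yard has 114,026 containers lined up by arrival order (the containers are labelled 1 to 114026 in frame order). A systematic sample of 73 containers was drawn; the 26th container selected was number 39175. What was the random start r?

k = 114026/73 = 1562
r = 39175 − (26−1)×1562 = 39175 − 39050 = 125

125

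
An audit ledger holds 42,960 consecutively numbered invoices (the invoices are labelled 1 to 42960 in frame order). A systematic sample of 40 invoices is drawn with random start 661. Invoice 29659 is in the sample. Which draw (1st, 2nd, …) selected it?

k = 42960/40 = 1074
position = (29659 − 661)/1074 + 1 = 28998/1074 + 1 = 27 + 1 = 28

28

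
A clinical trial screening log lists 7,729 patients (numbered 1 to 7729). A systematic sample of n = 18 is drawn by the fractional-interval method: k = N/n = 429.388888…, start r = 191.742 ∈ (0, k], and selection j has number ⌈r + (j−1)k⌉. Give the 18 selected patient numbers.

192, 622, 1051, 1480, 1910, 2339, 2769, 3198, 3627, 4057, 4486, 4916, 5345, 5774, 6204, 6633, 7062, 7492

j=1: r + 0k = 191.742 → ⌈·⌉ = 192
j=2: r + 1k = 621.130888… → ⌈·⌉ = 622
j=3: r + 2k = 1050.519777… → ⌈·⌉ = 1051
j=4: r + 3k = 1479.908666… → ⌈·⌉ = 1480
j=5: r + 4k = 1909.297555… → ⌈·⌉ = 1910
j=6: r + 5k = 2338.686444… → ⌈·⌉ = 2339
j=7: r + 6k = 2768.075333… → ⌈·⌉ = 2769
j=8: r + 7k = 3197.464222… → ⌈·⌉ = 3198
j=9: r + 8k = 3626.853111… → ⌈·⌉ = 3627
j=10: r + 9k = 4056.242 → ⌈·⌉ = 4057
j=11: r + 10k = 4485.630888… → ⌈·⌉ = 4486
j=12: r + 11k = 4915.019777… → ⌈·⌉ = 4916
j=13: r + 12k = 5344.408666… → ⌈·⌉ = 5345
j=14: r + 13k = 5773.797555… → ⌈·⌉ = 5774
j=15: r + 14k = 6203.186444… → ⌈·⌉ = 6204
j=16: r + 15k = 6632.575333… → ⌈·⌉ = 6633
j=17: r + 16k = 7061.964222… → ⌈·⌉ = 7062
j=18: r + 17k = 7491.353111… → ⌈·⌉ = 7492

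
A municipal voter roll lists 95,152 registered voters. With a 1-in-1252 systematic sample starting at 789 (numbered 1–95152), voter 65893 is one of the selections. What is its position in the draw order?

k = 1252
position = (65893 − 789)/1252 + 1 = 65104/1252 + 1 = 52 + 1 = 53

53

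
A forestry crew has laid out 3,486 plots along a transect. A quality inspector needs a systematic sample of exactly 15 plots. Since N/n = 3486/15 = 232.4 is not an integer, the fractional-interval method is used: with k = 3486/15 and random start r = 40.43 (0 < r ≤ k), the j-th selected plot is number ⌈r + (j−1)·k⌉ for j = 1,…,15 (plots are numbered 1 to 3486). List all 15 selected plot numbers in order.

j=1: r + 0k = 40.43 → ⌈·⌉ = 41
j=2: r + 1k = 272.83 → ⌈·⌉ = 273
j=3: r + 2k = 505.23 → ⌈·⌉ = 506
j=4: r + 3k = 737.63 → ⌈·⌉ = 738
j=5: r + 4k = 970.03 → ⌈·⌉ = 971
j=6: r + 5k = 1202.43 → ⌈·⌉ = 1203
j=7: r + 6k = 1434.83 → ⌈·⌉ = 1435
j=8: r + 7k = 1667.23 → ⌈·⌉ = 1668
j=9: r + 8k = 1899.63 → ⌈·⌉ = 1900
j=10: r + 9k = 2132.03 → ⌈·⌉ = 2133
j=11: r + 10k = 2364.43 → ⌈·⌉ = 2365
j=12: r + 11k = 2596.83 → ⌈·⌉ = 2597
j=13: r + 12k = 2829.23 → ⌈·⌉ = 2830
j=14: r + 13k = 3061.63 → ⌈·⌉ = 3062
j=15: r + 14k = 3294.03 → ⌈·⌉ = 3295

41, 273, 506, 738, 971, 1203, 1435, 1668, 1900, 2133, 2365, 2597, 2830, 3062, 3295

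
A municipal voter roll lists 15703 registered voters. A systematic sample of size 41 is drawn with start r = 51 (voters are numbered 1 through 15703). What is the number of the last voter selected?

k = 15703/41 = 383
41st selection = r + (41−1)·k = 51 + 40×383 = 51 + 15320 = 15371

15371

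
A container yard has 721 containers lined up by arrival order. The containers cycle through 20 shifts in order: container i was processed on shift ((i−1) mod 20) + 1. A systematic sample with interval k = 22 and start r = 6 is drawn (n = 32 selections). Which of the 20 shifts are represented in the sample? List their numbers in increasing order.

Consecutive selections differ by k = 22, so their shift numbers differ by 22 mod 20 = 2.
gcd(22, 20) = 2, so the sample visits 20/2 = 10 distinct residues mod 20.
Start 6 is shift 6; the shifts hit are 2, 4, 6, 8, 10, 12, 14, 16, 18, 20.

2, 4, 6, 8, 10, 12, 14, 16, 18, 20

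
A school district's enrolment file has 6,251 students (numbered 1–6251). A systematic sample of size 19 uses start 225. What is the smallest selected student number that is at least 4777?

4831

k = 6251/19 = 329
Steps past start: ⌈(4777 − 225)/329⌉ = ⌈4552/329⌉ = 14
Selected student: 225 + 14×329 = 4831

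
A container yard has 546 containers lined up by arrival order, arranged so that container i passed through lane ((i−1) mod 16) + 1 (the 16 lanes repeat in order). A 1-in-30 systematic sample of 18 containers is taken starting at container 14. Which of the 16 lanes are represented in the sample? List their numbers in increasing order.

Consecutive selections differ by k = 30, so their lane numbers differ by 30 mod 16 = 14.
gcd(30, 16) = 2, so the sample visits 16/2 = 8 distinct residues mod 16.
Start 14 is lane 14; the lanes hit are 2, 4, 6, 8, 10, 12, 14, 16.

2, 4, 6, 8, 10, 12, 14, 16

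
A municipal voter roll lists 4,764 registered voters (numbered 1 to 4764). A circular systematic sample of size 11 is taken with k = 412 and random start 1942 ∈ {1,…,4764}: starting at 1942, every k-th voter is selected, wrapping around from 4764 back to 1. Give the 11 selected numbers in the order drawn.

Selection 1: 1942
Selection 2: 1942 + 412 = 2354
Selection 3: 2354 + 412 = 2766
Selection 4: 2766 + 412 = 3178
Selection 5: 3178 + 412 = 3590
Selection 6: 3590 + 412 = 4002
Selection 7: 4002 + 412 = 4414
Selection 8: 4414 + 412 = 4826 → 4826 − 4764 = 62
Selection 9: 62 + 412 = 474
Selection 10: 474 + 412 = 886
Selection 11: 886 + 412 = 1298

1942, 2354, 2766, 3178, 3590, 4002, 4414, 62, 474, 886, 1298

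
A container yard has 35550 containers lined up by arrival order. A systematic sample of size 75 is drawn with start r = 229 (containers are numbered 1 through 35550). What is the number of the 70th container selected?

32935

k = 35550/75 = 474
70th selection = r + (70−1)·k = 229 + 69×474 = 229 + 32706 = 32935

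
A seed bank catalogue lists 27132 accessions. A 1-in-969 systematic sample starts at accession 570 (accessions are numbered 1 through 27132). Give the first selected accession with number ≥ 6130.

k = 969
Steps past start: ⌈(6130 − 570)/969⌉ = ⌈5560/969⌉ = 6
Selected accession: 570 + 6×969 = 6384

6384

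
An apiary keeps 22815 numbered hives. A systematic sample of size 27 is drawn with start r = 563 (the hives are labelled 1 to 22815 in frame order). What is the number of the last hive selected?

22533

k = 22815/27 = 845
27th selection = r + (27−1)·k = 563 + 26×845 = 563 + 21970 = 22533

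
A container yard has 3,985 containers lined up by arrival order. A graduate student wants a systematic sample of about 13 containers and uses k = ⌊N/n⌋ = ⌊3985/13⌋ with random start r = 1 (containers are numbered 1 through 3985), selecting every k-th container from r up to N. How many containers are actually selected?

14

k = ⌊3985/13⌋ = 306
Achieved size = ⌊(3985 − 1)/306⌋ + 1 = ⌊3984/306⌋ + 1 = 13 + 1 = 14
(last selection: 1 + 13×306 = 3979 ≤ 3985; next would be 4285 > 3985)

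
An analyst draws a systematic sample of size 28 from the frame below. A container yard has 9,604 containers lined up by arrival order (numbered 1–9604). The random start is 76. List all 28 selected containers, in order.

k = N/n = 9604/28 = 343
container 1: 76
container 2: 76 + 343 = 419
container 3: 419 + 343 = 762
container 4: 762 + 343 = 1105
container 5: 1105 + 343 = 1448
container 6: 1448 + 343 = 1791
container 7: 1791 + 343 = 2134
container 8: 2134 + 343 = 2477
container 9: 2477 + 343 = 2820
container 10: 2820 + 343 = 3163
container 11: 3163 + 343 = 3506
container 12: 3506 + 343 = 3849
container 13: 3849 + 343 = 4192
container 14: 4192 + 343 = 4535
container 15: 4535 + 343 = 4878
container 16: 4878 + 343 = 5221
container 17: 5221 + 343 = 5564
container 18: 5564 + 343 = 5907
container 19: 5907 + 343 = 6250
container 20: 6250 + 343 = 6593
container 21: 6593 + 343 = 6936
container 22: 6936 + 343 = 7279
container 23: 7279 + 343 = 7622
container 24: 7622 + 343 = 7965
container 25: 7965 + 343 = 8308
container 26: 8308 + 343 = 8651
container 27: 8651 + 343 = 8994
container 28: 8994 + 343 = 9337

76, 419, 762, 1105, 1448, 1791, 2134, 2477, 2820, 3163, 3506, 3849, 4192, 4535, 4878, 5221, 5564, 5907, 6250, 6593, 6936, 7279, 7622, 7965, 8308, 8651, 8994, 9337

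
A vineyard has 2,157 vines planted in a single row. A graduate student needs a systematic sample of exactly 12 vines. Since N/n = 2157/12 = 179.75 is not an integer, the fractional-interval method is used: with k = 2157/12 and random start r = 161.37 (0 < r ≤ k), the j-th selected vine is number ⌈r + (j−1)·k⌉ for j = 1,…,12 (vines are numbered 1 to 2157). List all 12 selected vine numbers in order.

162, 342, 521, 701, 881, 1061, 1240, 1420, 1600, 1780, 1959, 2139

j=1: r + 0k = 161.37 → ⌈·⌉ = 162
j=2: r + 1k = 341.12 → ⌈·⌉ = 342
j=3: r + 2k = 520.87 → ⌈·⌉ = 521
j=4: r + 3k = 700.62 → ⌈·⌉ = 701
j=5: r + 4k = 880.37 → ⌈·⌉ = 881
j=6: r + 5k = 1060.12 → ⌈·⌉ = 1061
j=7: r + 6k = 1239.87 → ⌈·⌉ = 1240
j=8: r + 7k = 1419.62 → ⌈·⌉ = 1420
j=9: r + 8k = 1599.37 → ⌈·⌉ = 1600
j=10: r + 9k = 1779.12 → ⌈·⌉ = 1780
j=11: r + 10k = 1958.87 → ⌈·⌉ = 1959
j=12: r + 11k = 2138.62 → ⌈·⌉ = 2139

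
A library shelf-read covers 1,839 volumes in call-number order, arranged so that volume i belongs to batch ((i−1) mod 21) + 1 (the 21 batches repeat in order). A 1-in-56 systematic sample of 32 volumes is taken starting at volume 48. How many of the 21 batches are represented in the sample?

3

Consecutive selections differ by k = 56, so their batch numbers differ by 56 mod 21 = 14.
gcd(56, 21) = 7, so the sample visits 21/7 = 3 distinct residues mod 21.
Start 48 is batch 6; the batches hit are 6, 13, 20.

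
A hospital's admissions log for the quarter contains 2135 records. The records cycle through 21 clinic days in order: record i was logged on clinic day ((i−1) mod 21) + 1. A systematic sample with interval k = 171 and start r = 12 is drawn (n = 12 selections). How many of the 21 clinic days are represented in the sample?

Consecutive selections differ by k = 171, so their clinic day numbers differ by 171 mod 21 = 3.
gcd(171, 21) = 3, so the sample visits 21/3 = 7 distinct residues mod 21.
Start 12 is clinic day 12; the clinic days hit are 3, 6, 9, 12, 15, 18, 21.

7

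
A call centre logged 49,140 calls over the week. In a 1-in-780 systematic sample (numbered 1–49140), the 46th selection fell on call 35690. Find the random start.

590

k = 780
r = 35690 − (46−1)×780 = 35690 − 35100 = 590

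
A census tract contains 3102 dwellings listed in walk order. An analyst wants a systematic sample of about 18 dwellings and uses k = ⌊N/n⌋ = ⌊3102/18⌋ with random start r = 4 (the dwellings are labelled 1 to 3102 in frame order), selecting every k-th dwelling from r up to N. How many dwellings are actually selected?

k = ⌊3102/18⌋ = 172
Achieved size = ⌊(3102 − 4)/172⌋ + 1 = ⌊3098/172⌋ + 1 = 18 + 1 = 19
(last selection: 4 + 18×172 = 3100 ≤ 3102; next would be 3272 > 3102)

19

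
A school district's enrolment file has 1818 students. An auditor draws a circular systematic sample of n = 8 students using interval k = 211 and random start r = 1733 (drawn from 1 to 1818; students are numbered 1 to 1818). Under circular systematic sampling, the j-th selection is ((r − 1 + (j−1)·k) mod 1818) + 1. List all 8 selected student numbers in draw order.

Selection 1: 1733
Selection 2: 1733 + 211 = 1944 → 1944 − 1818 = 126
Selection 3: 126 + 211 = 337
Selection 4: 337 + 211 = 548
Selection 5: 548 + 211 = 759
Selection 6: 759 + 211 = 970
Selection 7: 970 + 211 = 1181
Selection 8: 1181 + 211 = 1392

1733, 126, 337, 548, 759, 970, 1181, 1392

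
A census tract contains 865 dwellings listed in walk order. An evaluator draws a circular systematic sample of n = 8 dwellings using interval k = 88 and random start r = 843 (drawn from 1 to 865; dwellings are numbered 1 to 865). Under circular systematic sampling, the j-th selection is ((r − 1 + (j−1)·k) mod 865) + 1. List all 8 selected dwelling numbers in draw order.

843, 66, 154, 242, 330, 418, 506, 594

Selection 1: 843
Selection 2: 843 + 88 = 931 → 931 − 865 = 66
Selection 3: 66 + 88 = 154
Selection 4: 154 + 88 = 242
Selection 5: 242 + 88 = 330
Selection 6: 330 + 88 = 418
Selection 7: 418 + 88 = 506
Selection 8: 506 + 88 = 594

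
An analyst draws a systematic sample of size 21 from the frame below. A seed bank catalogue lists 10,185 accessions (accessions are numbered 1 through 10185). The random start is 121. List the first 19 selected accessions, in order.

k = N/n = 10185/21 = 485
accession 1: 121
accession 2: 121 + 485 = 606
accession 3: 606 + 485 = 1091
accession 4: 1091 + 485 = 1576
accession 5: 1576 + 485 = 2061
accession 6: 2061 + 485 = 2546
accession 7: 2546 + 485 = 3031
accession 8: 3031 + 485 = 3516
accession 9: 3516 + 485 = 4001
accession 10: 4001 + 485 = 4486
accession 11: 4486 + 485 = 4971
accession 12: 4971 + 485 = 5456
accession 13: 5456 + 485 = 5941
accession 14: 5941 + 485 = 6426
accession 15: 6426 + 485 = 6911
accession 16: 6911 + 485 = 7396
accession 17: 7396 + 485 = 7881
accession 18: 7881 + 485 = 8366
accession 19: 8366 + 485 = 8851

121, 606, 1091, 1576, 2061, 2546, 3031, 3516, 4001, 4486, 4971, 5456, 5941, 6426, 6911, 7396, 7881, 8366, 8851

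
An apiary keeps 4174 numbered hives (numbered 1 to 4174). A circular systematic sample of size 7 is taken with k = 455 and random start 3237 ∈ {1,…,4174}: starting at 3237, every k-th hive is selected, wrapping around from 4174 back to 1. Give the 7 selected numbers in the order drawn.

3237, 3692, 4147, 428, 883, 1338, 1793

Selection 1: 3237
Selection 2: 3237 + 455 = 3692
Selection 3: 3692 + 455 = 4147
Selection 4: 4147 + 455 = 4602 → 4602 − 4174 = 428
Selection 5: 428 + 455 = 883
Selection 6: 883 + 455 = 1338
Selection 7: 1338 + 455 = 1793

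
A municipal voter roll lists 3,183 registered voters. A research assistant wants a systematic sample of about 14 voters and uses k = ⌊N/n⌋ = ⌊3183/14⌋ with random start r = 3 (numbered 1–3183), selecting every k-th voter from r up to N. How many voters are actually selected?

15

k = ⌊3183/14⌋ = 227
Achieved size = ⌊(3183 − 3)/227⌋ + 1 = ⌊3180/227⌋ + 1 = 14 + 1 = 15
(last selection: 3 + 14×227 = 3181 ≤ 3183; next would be 3408 > 3183)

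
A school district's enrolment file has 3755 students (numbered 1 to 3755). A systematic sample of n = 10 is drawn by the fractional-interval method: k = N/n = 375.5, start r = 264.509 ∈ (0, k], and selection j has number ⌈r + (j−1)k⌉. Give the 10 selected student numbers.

j=1: r + 0k = 264.509 → ⌈·⌉ = 265
j=2: r + 1k = 640.009 → ⌈·⌉ = 641
j=3: r + 2k = 1015.509 → ⌈·⌉ = 1016
j=4: r + 3k = 1391.009 → ⌈·⌉ = 1392
j=5: r + 4k = 1766.509 → ⌈·⌉ = 1767
j=6: r + 5k = 2142.009 → ⌈·⌉ = 2143
j=7: r + 6k = 2517.509 → ⌈·⌉ = 2518
j=8: r + 7k = 2893.009 → ⌈·⌉ = 2894
j=9: r + 8k = 3268.509 → ⌈·⌉ = 3269
j=10: r + 9k = 3644.009 → ⌈·⌉ = 3645

265, 641, 1016, 1392, 1767, 2143, 2518, 2894, 3269, 3645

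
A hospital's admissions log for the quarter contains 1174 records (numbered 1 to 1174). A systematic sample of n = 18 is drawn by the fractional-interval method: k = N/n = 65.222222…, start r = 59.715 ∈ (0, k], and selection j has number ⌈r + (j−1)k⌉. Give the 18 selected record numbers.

j=1: r + 0k = 59.715 → ⌈·⌉ = 60
j=2: r + 1k = 124.937222… → ⌈·⌉ = 125
j=3: r + 2k = 190.159444… → ⌈·⌉ = 191
j=4: r + 3k = 255.381666… → ⌈·⌉ = 256
j=5: r + 4k = 320.603888… → ⌈·⌉ = 321
j=6: r + 5k = 385.826111… → ⌈·⌉ = 386
j=7: r + 6k = 451.048333… → ⌈·⌉ = 452
j=8: r + 7k = 516.270555… → ⌈·⌉ = 517
j=9: r + 8k = 581.492777… → ⌈·⌉ = 582
j=10: r + 9k = 646.715 → ⌈·⌉ = 647
j=11: r + 10k = 711.937222… → ⌈·⌉ = 712
j=12: r + 11k = 777.159444… → ⌈·⌉ = 778
j=13: r + 12k = 842.381666… → ⌈·⌉ = 843
j=14: r + 13k = 907.603888… → ⌈·⌉ = 908
j=15: r + 14k = 972.826111… → ⌈·⌉ = 973
j=16: r + 15k = 1038.048333… → ⌈·⌉ = 1039
j=17: r + 16k = 1103.270555… → ⌈·⌉ = 1104
j=18: r + 17k = 1168.492777… → ⌈·⌉ = 1169

60, 125, 191, 256, 321, 386, 452, 517, 582, 647, 712, 778, 843, 908, 973, 1039, 1104, 1169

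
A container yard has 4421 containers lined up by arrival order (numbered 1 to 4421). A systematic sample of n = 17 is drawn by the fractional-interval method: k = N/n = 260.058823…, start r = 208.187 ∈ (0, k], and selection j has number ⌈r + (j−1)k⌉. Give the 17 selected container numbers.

209, 469, 729, 989, 1249, 1509, 1769, 2029, 2289, 2549, 2809, 3069, 3329, 3589, 3850, 4110, 4370

j=1: r + 0k = 208.187 → ⌈·⌉ = 209
j=2: r + 1k = 468.245823… → ⌈·⌉ = 469
j=3: r + 2k = 728.304647… → ⌈·⌉ = 729
j=4: r + 3k = 988.363470… → ⌈·⌉ = 989
j=5: r + 4k = 1248.422294… → ⌈·⌉ = 1249
j=6: r + 5k = 1508.481117… → ⌈·⌉ = 1509
j=7: r + 6k = 1768.539941… → ⌈·⌉ = 1769
j=8: r + 7k = 2028.598764… → ⌈·⌉ = 2029
j=9: r + 8k = 2288.657588… → ⌈·⌉ = 2289
j=10: r + 9k = 2548.716411… → ⌈·⌉ = 2549
j=11: r + 10k = 2808.775235… → ⌈·⌉ = 2809
j=12: r + 11k = 3068.834058… → ⌈·⌉ = 3069
j=13: r + 12k = 3328.892882… → ⌈·⌉ = 3329
j=14: r + 13k = 3588.951705… → ⌈·⌉ = 3589
j=15: r + 14k = 3849.010529… → ⌈·⌉ = 3850
j=16: r + 15k = 4109.069352… → ⌈·⌉ = 4110
j=17: r + 16k = 4369.128176… → ⌈·⌉ = 4370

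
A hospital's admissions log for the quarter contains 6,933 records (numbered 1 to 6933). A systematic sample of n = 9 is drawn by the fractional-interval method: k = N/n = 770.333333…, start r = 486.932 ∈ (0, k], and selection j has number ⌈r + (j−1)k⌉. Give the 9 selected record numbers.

487, 1258, 2028, 2798, 3569, 4339, 5109, 5880, 6650

j=1: r + 0k = 486.932 → ⌈·⌉ = 487
j=2: r + 1k = 1257.265333… → ⌈·⌉ = 1258
j=3: r + 2k = 2027.598666… → ⌈·⌉ = 2028
j=4: r + 3k = 2797.932 → ⌈·⌉ = 2798
j=5: r + 4k = 3568.265333… → ⌈·⌉ = 3569
j=6: r + 5k = 4338.598666… → ⌈·⌉ = 4339
j=7: r + 6k = 5108.932 → ⌈·⌉ = 5109
j=8: r + 7k = 5879.265333… → ⌈·⌉ = 5880
j=9: r + 8k = 6649.598666… → ⌈·⌉ = 6650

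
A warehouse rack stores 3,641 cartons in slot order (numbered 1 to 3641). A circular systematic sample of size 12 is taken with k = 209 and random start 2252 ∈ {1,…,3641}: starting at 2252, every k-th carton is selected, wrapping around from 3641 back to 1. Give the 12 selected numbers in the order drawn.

Selection 1: 2252
Selection 2: 2252 + 209 = 2461
Selection 3: 2461 + 209 = 2670
Selection 4: 2670 + 209 = 2879
Selection 5: 2879 + 209 = 3088
Selection 6: 3088 + 209 = 3297
Selection 7: 3297 + 209 = 3506
Selection 8: 3506 + 209 = 3715 → 3715 − 3641 = 74
Selection 9: 74 + 209 = 283
Selection 10: 283 + 209 = 492
Selection 11: 492 + 209 = 701
Selection 12: 701 + 209 = 910

2252, 2461, 2670, 2879, 3088, 3297, 3506, 74, 283, 492, 701, 910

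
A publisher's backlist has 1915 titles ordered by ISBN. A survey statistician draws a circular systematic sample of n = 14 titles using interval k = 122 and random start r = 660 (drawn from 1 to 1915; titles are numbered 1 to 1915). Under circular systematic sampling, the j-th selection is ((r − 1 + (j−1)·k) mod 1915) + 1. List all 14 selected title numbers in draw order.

Selection 1: 660
Selection 2: 660 + 122 = 782
Selection 3: 782 + 122 = 904
Selection 4: 904 + 122 = 1026
Selection 5: 1026 + 122 = 1148
Selection 6: 1148 + 122 = 1270
Selection 7: 1270 + 122 = 1392
Selection 8: 1392 + 122 = 1514
Selection 9: 1514 + 122 = 1636
Selection 10: 1636 + 122 = 1758
Selection 11: 1758 + 122 = 1880
Selection 12: 1880 + 122 = 2002 → 2002 − 1915 = 87
Selection 13: 87 + 122 = 209
Selection 14: 209 + 122 = 331

660, 782, 904, 1026, 1148, 1270, 1392, 1514, 1636, 1758, 1880, 87, 209, 331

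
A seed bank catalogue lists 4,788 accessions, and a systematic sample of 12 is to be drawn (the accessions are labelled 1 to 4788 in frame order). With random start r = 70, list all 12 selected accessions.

k = N/n = 4788/12 = 399
accession 1: 70
accession 2: 70 + 399 = 469
accession 3: 469 + 399 = 868
accession 4: 868 + 399 = 1267
accession 5: 1267 + 399 = 1666
accession 6: 1666 + 399 = 2065
accession 7: 2065 + 399 = 2464
accession 8: 2464 + 399 = 2863
accession 9: 2863 + 399 = 3262
accession 10: 3262 + 399 = 3661
accession 11: 3661 + 399 = 4060
accession 12: 4060 + 399 = 4459

70, 469, 868, 1267, 1666, 2065, 2464, 2863, 3262, 3661, 4060, 4459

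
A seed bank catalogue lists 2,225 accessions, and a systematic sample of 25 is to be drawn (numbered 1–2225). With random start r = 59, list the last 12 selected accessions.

1216, 1305, 1394, 1483, 1572, 1661, 1750, 1839, 1928, 2017, 2106, 2195

k = N/n = 2225/25 = 89
14th selection = 59 + 13×89 = 1216
15th: 1216 + 89 = 1305
16th: 1305 + 89 = 1394
17th: 1394 + 89 = 1483
18th: 1483 + 89 = 1572
19th: 1572 + 89 = 1661
20th: 1661 + 89 = 1750
21st: 1750 + 89 = 1839
22nd: 1839 + 89 = 1928
23rd: 1928 + 89 = 2017
24th: 2017 + 89 = 2106
25th: 2106 + 89 = 2195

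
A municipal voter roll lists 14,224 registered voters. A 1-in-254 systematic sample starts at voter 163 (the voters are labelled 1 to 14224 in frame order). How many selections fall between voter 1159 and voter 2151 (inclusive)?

4

k = 254
First selection ≥ 1159: 163 + ⌈(1159−163)/254⌉·254 = 163 + 4×254 = 1179
Last selection ≤ 2151: 163 + ⌊(2151−163)/254⌋·254 = 163 + 7×254 = 1941
Count = 7 − 4 + 1 = 4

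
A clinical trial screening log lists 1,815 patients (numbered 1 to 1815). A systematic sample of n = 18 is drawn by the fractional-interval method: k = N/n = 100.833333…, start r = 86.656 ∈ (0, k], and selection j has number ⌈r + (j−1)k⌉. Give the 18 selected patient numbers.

j=1: r + 0k = 86.656 → ⌈·⌉ = 87
j=2: r + 1k = 187.489333… → ⌈·⌉ = 188
j=3: r + 2k = 288.322666… → ⌈·⌉ = 289
j=4: r + 3k = 389.156 → ⌈·⌉ = 390
j=5: r + 4k = 489.989333… → ⌈·⌉ = 490
j=6: r + 5k = 590.822666… → ⌈·⌉ = 591
j=7: r + 6k = 691.656 → ⌈·⌉ = 692
j=8: r + 7k = 792.489333… → ⌈·⌉ = 793
j=9: r + 8k = 893.322666… → ⌈·⌉ = 894
j=10: r + 9k = 994.156 → ⌈·⌉ = 995
j=11: r + 10k = 1094.989333… → ⌈·⌉ = 1095
j=12: r + 11k = 1195.822666… → ⌈·⌉ = 1196
j=13: r + 12k = 1296.656 → ⌈·⌉ = 1297
j=14: r + 13k = 1397.489333… → ⌈·⌉ = 1398
j=15: r + 14k = 1498.322666… → ⌈·⌉ = 1499
j=16: r + 15k = 1599.156 → ⌈·⌉ = 1600
j=17: r + 16k = 1699.989333… → ⌈·⌉ = 1700
j=18: r + 17k = 1800.822666… → ⌈·⌉ = 1801

87, 188, 289, 390, 490, 591, 692, 793, 894, 995, 1095, 1196, 1297, 1398, 1499, 1600, 1700, 1801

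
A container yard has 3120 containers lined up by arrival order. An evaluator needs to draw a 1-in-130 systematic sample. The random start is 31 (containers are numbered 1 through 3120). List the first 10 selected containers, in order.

31, 161, 291, 421, 551, 681, 811, 941, 1071, 1201

container 1: 31
container 2: 31 + 130 = 161
container 3: 161 + 130 = 291
container 4: 291 + 130 = 421
container 5: 421 + 130 = 551
container 6: 551 + 130 = 681
container 7: 681 + 130 = 811
container 8: 811 + 130 = 941
container 9: 941 + 130 = 1071
container 10: 1071 + 130 = 1201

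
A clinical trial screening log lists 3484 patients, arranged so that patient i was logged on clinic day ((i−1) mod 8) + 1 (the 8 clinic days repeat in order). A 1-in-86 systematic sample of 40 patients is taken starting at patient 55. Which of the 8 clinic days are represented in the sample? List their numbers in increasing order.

1, 3, 5, 7

Consecutive selections differ by k = 86, so their clinic day numbers differ by 86 mod 8 = 6.
gcd(86, 8) = 2, so the sample visits 8/2 = 4 distinct residues mod 8.
Start 55 is clinic day 7; the clinic days hit are 1, 3, 5, 7.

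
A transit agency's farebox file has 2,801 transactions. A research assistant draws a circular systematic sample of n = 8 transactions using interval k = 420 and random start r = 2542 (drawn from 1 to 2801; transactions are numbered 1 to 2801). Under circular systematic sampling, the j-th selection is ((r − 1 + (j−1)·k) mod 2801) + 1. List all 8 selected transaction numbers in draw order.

2542, 161, 581, 1001, 1421, 1841, 2261, 2681

Selection 1: 2542
Selection 2: 2542 + 420 = 2962 → 2962 − 2801 = 161
Selection 3: 161 + 420 = 581
Selection 4: 581 + 420 = 1001
Selection 5: 1001 + 420 = 1421
Selection 6: 1421 + 420 = 1841
Selection 7: 1841 + 420 = 2261
Selection 8: 2261 + 420 = 2681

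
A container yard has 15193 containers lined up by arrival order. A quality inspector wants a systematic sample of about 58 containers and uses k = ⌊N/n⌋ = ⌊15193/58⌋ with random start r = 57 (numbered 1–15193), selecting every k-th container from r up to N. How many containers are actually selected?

k = ⌊15193/58⌋ = 261
Achieved size = ⌊(15193 − 57)/261⌋ + 1 = ⌊15136/261⌋ + 1 = 57 + 1 = 58
(last selection: 57 + 57×261 = 14934 ≤ 15193; next would be 15195 > 15193)

58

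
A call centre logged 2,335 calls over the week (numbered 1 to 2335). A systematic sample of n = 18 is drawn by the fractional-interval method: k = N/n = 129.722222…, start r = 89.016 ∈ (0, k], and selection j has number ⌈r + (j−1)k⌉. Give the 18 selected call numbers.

90, 219, 349, 479, 608, 738, 868, 998, 1127, 1257, 1387, 1516, 1646, 1776, 1906, 2035, 2165, 2295

j=1: r + 0k = 89.016 → ⌈·⌉ = 90
j=2: r + 1k = 218.738222… → ⌈·⌉ = 219
j=3: r + 2k = 348.460444… → ⌈·⌉ = 349
j=4: r + 3k = 478.182666… → ⌈·⌉ = 479
j=5: r + 4k = 607.904888… → ⌈·⌉ = 608
j=6: r + 5k = 737.627111… → ⌈·⌉ = 738
j=7: r + 6k = 867.349333… → ⌈·⌉ = 868
j=8: r + 7k = 997.071555… → ⌈·⌉ = 998
j=9: r + 8k = 1126.793777… → ⌈·⌉ = 1127
j=10: r + 9k = 1256.516 → ⌈·⌉ = 1257
j=11: r + 10k = 1386.238222… → ⌈·⌉ = 1387
j=12: r + 11k = 1515.960444… → ⌈·⌉ = 1516
j=13: r + 12k = 1645.682666… → ⌈·⌉ = 1646
j=14: r + 13k = 1775.404888… → ⌈·⌉ = 1776
j=15: r + 14k = 1905.127111… → ⌈·⌉ = 1906
j=16: r + 15k = 2034.849333… → ⌈·⌉ = 2035
j=17: r + 16k = 2164.571555… → ⌈·⌉ = 2165
j=18: r + 17k = 2294.293777… → ⌈·⌉ = 2295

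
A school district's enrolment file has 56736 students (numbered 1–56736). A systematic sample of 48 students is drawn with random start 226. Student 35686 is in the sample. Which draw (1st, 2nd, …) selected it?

31

k = 56736/48 = 1182
position = (35686 − 226)/1182 + 1 = 35460/1182 + 1 = 30 + 1 = 31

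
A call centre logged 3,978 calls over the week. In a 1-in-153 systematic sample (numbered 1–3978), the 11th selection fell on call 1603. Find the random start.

k = 153
r = 1603 − (11−1)×153 = 1603 − 1530 = 73

73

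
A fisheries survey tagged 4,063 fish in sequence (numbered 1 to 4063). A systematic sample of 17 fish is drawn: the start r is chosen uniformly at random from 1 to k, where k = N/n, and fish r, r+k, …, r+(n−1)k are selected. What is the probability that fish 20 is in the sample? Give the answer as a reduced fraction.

1/239

k = 4063/17 = 239.
Fish 20 is selected iff r ≡ 20 (mod 239); exactly one such r in {1,…,239}.
Inclusion probability = 1/239.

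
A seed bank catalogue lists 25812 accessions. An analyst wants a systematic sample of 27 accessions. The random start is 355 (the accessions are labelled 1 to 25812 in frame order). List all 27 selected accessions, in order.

355, 1311, 2267, 3223, 4179, 5135, 6091, 7047, 8003, 8959, 9915, 10871, 11827, 12783, 13739, 14695, 15651, 16607, 17563, 18519, 19475, 20431, 21387, 22343, 23299, 24255, 25211

k = N/n = 25812/27 = 956
accession 1: 355
accession 2: 355 + 956 = 1311
accession 3: 1311 + 956 = 2267
accession 4: 2267 + 956 = 3223
accession 5: 3223 + 956 = 4179
accession 6: 4179 + 956 = 5135
accession 7: 5135 + 956 = 6091
accession 8: 6091 + 956 = 7047
accession 9: 7047 + 956 = 8003
accession 10: 8003 + 956 = 8959
accession 11: 8959 + 956 = 9915
accession 12: 9915 + 956 = 10871
accession 13: 10871 + 956 = 11827
accession 14: 11827 + 956 = 12783
accession 15: 12783 + 956 = 13739
accession 16: 13739 + 956 = 14695
accession 17: 14695 + 956 = 15651
accession 18: 15651 + 956 = 16607
accession 19: 16607 + 956 = 17563
accession 20: 17563 + 956 = 18519
accession 21: 18519 + 956 = 19475
accession 22: 19475 + 956 = 20431
accession 23: 20431 + 956 = 21387
accession 24: 21387 + 956 = 22343
accession 25: 22343 + 956 = 23299
accession 26: 23299 + 956 = 24255
accession 27: 24255 + 956 = 25211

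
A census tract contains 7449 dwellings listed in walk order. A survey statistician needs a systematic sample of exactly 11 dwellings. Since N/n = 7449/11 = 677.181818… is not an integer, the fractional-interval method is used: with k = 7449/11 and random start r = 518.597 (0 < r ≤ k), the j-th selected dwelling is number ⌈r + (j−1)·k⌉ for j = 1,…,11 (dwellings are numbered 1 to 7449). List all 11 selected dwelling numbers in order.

519, 1196, 1873, 2551, 3228, 3905, 4582, 5259, 5937, 6614, 7291

j=1: r + 0k = 518.597 → ⌈·⌉ = 519
j=2: r + 1k = 1195.778818… → ⌈·⌉ = 1196
j=3: r + 2k = 1872.960636… → ⌈·⌉ = 1873
j=4: r + 3k = 2550.142454… → ⌈·⌉ = 2551
j=5: r + 4k = 3227.324272… → ⌈·⌉ = 3228
j=6: r + 5k = 3904.506090… → ⌈·⌉ = 3905
j=7: r + 6k = 4581.687909… → ⌈·⌉ = 4582
j=8: r + 7k = 5258.869727… → ⌈·⌉ = 5259
j=9: r + 8k = 5936.051545… → ⌈·⌉ = 5937
j=10: r + 9k = 6613.233363… → ⌈·⌉ = 6614
j=11: r + 10k = 7290.415181… → ⌈·⌉ = 7291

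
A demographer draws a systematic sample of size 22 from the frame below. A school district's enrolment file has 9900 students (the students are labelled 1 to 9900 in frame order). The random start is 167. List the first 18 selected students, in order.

k = N/n = 9900/22 = 450
student 1: 167
student 2: 167 + 450 = 617
student 3: 617 + 450 = 1067
student 4: 1067 + 450 = 1517
student 5: 1517 + 450 = 1967
student 6: 1967 + 450 = 2417
student 7: 2417 + 450 = 2867
student 8: 2867 + 450 = 3317
student 9: 3317 + 450 = 3767
student 10: 3767 + 450 = 4217
student 11: 4217 + 450 = 4667
student 12: 4667 + 450 = 5117
student 13: 5117 + 450 = 5567
student 14: 5567 + 450 = 6017
student 15: 6017 + 450 = 6467
student 16: 6467 + 450 = 6917
student 17: 6917 + 450 = 7367
student 18: 7367 + 450 = 7817

167, 617, 1067, 1517, 1967, 2417, 2867, 3317, 3767, 4217, 4667, 5117, 5567, 6017, 6467, 6917, 7367, 7817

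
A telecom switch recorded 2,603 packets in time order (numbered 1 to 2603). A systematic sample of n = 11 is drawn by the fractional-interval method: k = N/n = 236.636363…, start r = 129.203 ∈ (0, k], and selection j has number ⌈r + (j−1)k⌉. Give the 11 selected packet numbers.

130, 366, 603, 840, 1076, 1313, 1550, 1786, 2023, 2259, 2496

j=1: r + 0k = 129.203 → ⌈·⌉ = 130
j=2: r + 1k = 365.839363… → ⌈·⌉ = 366
j=3: r + 2k = 602.475727… → ⌈·⌉ = 603
j=4: r + 3k = 839.112090… → ⌈·⌉ = 840
j=5: r + 4k = 1075.748454… → ⌈·⌉ = 1076
j=6: r + 5k = 1312.384818… → ⌈·⌉ = 1313
j=7: r + 6k = 1549.021181… → ⌈·⌉ = 1550
j=8: r + 7k = 1785.657545… → ⌈·⌉ = 1786
j=9: r + 8k = 2022.293909… → ⌈·⌉ = 2023
j=10: r + 9k = 2258.930272… → ⌈·⌉ = 2259
j=11: r + 10k = 2495.566636… → ⌈·⌉ = 2496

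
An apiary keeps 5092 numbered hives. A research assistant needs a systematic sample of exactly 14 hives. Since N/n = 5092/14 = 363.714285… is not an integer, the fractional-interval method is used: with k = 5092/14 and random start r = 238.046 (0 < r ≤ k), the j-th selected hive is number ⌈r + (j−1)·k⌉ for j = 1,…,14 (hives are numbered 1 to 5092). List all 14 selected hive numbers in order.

239, 602, 966, 1330, 1693, 2057, 2421, 2785, 3148, 3512, 3876, 4239, 4603, 4967

j=1: r + 0k = 238.046 → ⌈·⌉ = 239
j=2: r + 1k = 601.760285… → ⌈·⌉ = 602
j=3: r + 2k = 965.474571… → ⌈·⌉ = 966
j=4: r + 3k = 1329.188857… → ⌈·⌉ = 1330
j=5: r + 4k = 1692.903142… → ⌈·⌉ = 1693
j=6: r + 5k = 2056.617428… → ⌈·⌉ = 2057
j=7: r + 6k = 2420.331714… → ⌈·⌉ = 2421
j=8: r + 7k = 2784.046 → ⌈·⌉ = 2785
j=9: r + 8k = 3147.760285… → ⌈·⌉ = 3148
j=10: r + 9k = 3511.474571… → ⌈·⌉ = 3512
j=11: r + 10k = 3875.188857… → ⌈·⌉ = 3876
j=12: r + 11k = 4238.903142… → ⌈·⌉ = 4239
j=13: r + 12k = 4602.617428… → ⌈·⌉ = 4603
j=14: r + 13k = 4966.331714… → ⌈·⌉ = 4967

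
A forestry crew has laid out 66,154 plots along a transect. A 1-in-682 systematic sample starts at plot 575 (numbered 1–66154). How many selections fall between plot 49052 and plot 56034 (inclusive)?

k = 682
First selection ≥ 49052: 575 + ⌈(49052−575)/682⌉·682 = 575 + 72×682 = 49679
Last selection ≤ 56034: 575 + ⌊(56034−575)/682⌋·682 = 575 + 81×682 = 55817
Count = 81 − 72 + 1 = 10

10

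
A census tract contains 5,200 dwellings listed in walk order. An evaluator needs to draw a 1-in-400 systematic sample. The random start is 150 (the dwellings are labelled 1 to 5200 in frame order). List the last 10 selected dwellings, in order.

1350, 1750, 2150, 2550, 2950, 3350, 3750, 4150, 4550, 4950

4th selection = 150 + 3×400 = 1350
5th: 1350 + 400 = 1750
6th: 1750 + 400 = 2150
7th: 2150 + 400 = 2550
8th: 2550 + 400 = 2950
9th: 2950 + 400 = 3350
10th: 3350 + 400 = 3750
11th: 3750 + 400 = 4150
12th: 4150 + 400 = 4550
13th: 4550 + 400 = 4950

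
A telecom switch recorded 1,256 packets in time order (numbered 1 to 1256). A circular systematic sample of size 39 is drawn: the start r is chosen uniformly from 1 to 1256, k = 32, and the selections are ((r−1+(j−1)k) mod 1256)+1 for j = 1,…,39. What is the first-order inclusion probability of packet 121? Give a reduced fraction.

For each position j, as r ranges over 1…1256 the j-th selection hits every packet exactly once, so packet 121 is selected for exactly 39 of the 1256 starts.
Inclusion probability = 39/1256.

39/1256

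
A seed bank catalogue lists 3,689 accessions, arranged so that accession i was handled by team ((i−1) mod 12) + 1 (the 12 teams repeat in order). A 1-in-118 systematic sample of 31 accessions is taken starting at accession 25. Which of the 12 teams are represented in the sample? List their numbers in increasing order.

1, 3, 5, 7, 9, 11

Consecutive selections differ by k = 118, so their team numbers differ by 118 mod 12 = 10.
gcd(118, 12) = 2, so the sample visits 12/2 = 6 distinct residues mod 12.
Start 25 is team 1; the teams hit are 1, 3, 5, 7, 9, 11.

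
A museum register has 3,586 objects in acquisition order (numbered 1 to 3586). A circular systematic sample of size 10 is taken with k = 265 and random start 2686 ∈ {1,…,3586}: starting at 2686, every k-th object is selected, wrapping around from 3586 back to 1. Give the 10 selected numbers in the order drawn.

Selection 1: 2686
Selection 2: 2686 + 265 = 2951
Selection 3: 2951 + 265 = 3216
Selection 4: 3216 + 265 = 3481
Selection 5: 3481 + 265 = 3746 → 3746 − 3586 = 160
Selection 6: 160 + 265 = 425
Selection 7: 425 + 265 = 690
Selection 8: 690 + 265 = 955
Selection 9: 955 + 265 = 1220
Selection 10: 1220 + 265 = 1485

2686, 2951, 3216, 3481, 160, 425, 690, 955, 1220, 1485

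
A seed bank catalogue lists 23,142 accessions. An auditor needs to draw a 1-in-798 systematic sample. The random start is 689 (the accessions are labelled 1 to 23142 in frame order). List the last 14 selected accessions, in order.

12659, 13457, 14255, 15053, 15851, 16649, 17447, 18245, 19043, 19841, 20639, 21437, 22235, 23033

16th selection = 689 + 15×798 = 12659
17th: 12659 + 798 = 13457
18th: 13457 + 798 = 14255
19th: 14255 + 798 = 15053
20th: 15053 + 798 = 15851
21st: 15851 + 798 = 16649
22nd: 16649 + 798 = 17447
23rd: 17447 + 798 = 18245
24th: 18245 + 798 = 19043
25th: 19043 + 798 = 19841
26th: 19841 + 798 = 20639
27th: 20639 + 798 = 21437
28th: 21437 + 798 = 22235
29th: 22235 + 798 = 23033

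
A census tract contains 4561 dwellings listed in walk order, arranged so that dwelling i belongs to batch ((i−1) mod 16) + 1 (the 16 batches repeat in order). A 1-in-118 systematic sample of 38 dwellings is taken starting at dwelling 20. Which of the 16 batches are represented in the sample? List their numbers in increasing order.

2, 4, 6, 8, 10, 12, 14, 16

Consecutive selections differ by k = 118, so their batch numbers differ by 118 mod 16 = 6.
gcd(118, 16) = 2, so the sample visits 16/2 = 8 distinct residues mod 16.
Start 20 is batch 4; the batches hit are 2, 4, 6, 8, 10, 12, 14, 16.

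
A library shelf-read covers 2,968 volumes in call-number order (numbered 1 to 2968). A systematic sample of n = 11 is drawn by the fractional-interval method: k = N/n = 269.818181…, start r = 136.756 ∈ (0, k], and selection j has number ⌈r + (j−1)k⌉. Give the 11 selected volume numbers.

137, 407, 677, 947, 1217, 1486, 1756, 2026, 2296, 2566, 2835

j=1: r + 0k = 136.756 → ⌈·⌉ = 137
j=2: r + 1k = 406.574181… → ⌈·⌉ = 407
j=3: r + 2k = 676.392363… → ⌈·⌉ = 677
j=4: r + 3k = 946.210545… → ⌈·⌉ = 947
j=5: r + 4k = 1216.028727… → ⌈·⌉ = 1217
j=6: r + 5k = 1485.846909… → ⌈·⌉ = 1486
j=7: r + 6k = 1755.665090… → ⌈·⌉ = 1756
j=8: r + 7k = 2025.483272… → ⌈·⌉ = 2026
j=9: r + 8k = 2295.301454… → ⌈·⌉ = 2296
j=10: r + 9k = 2565.119636… → ⌈·⌉ = 2566
j=11: r + 10k = 2834.937818… → ⌈·⌉ = 2835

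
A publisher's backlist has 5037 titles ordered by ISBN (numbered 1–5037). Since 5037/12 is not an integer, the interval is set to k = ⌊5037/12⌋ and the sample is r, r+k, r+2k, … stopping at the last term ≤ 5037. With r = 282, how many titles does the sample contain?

k = ⌊5037/12⌋ = 419
Achieved size = ⌊(5037 − 282)/419⌋ + 1 = ⌊4755/419⌋ + 1 = 11 + 1 = 12
(last selection: 282 + 11×419 = 4891 ≤ 5037; next would be 5310 > 5037)

12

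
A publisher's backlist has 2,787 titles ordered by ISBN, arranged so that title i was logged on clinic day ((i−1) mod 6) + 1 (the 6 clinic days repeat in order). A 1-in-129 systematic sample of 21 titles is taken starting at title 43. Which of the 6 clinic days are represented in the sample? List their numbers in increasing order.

1, 4

Consecutive selections differ by k = 129, so their clinic day numbers differ by 129 mod 6 = 3.
gcd(129, 6) = 3, so the sample visits 6/3 = 2 distinct residues mod 6.
Start 43 is clinic day 1; the clinic days hit are 1, 4.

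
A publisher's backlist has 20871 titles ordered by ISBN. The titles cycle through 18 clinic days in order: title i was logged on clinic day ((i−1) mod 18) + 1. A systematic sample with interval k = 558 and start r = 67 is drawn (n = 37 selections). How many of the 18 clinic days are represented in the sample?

Consecutive selections differ by k = 558, so their clinic day numbers differ by 558 mod 18 = 0.
gcd(558, 18) = 18, so the sample visits 18/18 = 1 distinct residues mod 18.
Start 67 is clinic day 13; the clinic days hit are 13.

1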